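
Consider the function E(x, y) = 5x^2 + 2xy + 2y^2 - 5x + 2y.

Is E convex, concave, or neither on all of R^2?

convex

E is quadratic, so its Hessian is the constant matrix H = [[10, 2], [2, 4]].
det(H) = 36, tr(H) = 14.
det(H) > 0 and tr(H) > 0, so H is positive definite everywhere: convex.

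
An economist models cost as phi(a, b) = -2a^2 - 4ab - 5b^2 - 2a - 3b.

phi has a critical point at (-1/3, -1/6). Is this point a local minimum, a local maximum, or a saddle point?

The Hessian of phi is constant: H = [[-4, -4], [-4, -10]].
det(H) = (-4)·(-10) − (-4)² = 24.
det(H) > 0 and tr(H) = -14 < 0, so H is negative definite and the point is a local maximum.

local maximum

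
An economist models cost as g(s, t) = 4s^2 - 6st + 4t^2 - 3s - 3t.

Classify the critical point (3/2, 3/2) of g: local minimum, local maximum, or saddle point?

local minimum

The Hessian of g is constant: H = [[8, -6], [-6, 8]].
det(H) = 8·8 − (-6)² = 28.
det(H) > 0 and tr(H) = 16 > 0, so H is positive definite and the point is a local minimum.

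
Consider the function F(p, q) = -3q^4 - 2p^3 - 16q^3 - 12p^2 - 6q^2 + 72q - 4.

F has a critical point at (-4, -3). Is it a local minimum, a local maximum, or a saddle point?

The mixed partial ∂²F/∂p∂q is 0, so the Hessian at any point is diag(F_pp, F_qq) = diag(-12(p + 2), -12(3q^2 + 8q + 1)).
At (-4, -3): H = diag(24, -48).
The eigenvalues have opposite signs, so H is indefinite: a saddle point.

saddle point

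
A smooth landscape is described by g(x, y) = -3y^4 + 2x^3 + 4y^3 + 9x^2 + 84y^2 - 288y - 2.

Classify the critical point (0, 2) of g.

The mixed partial ∂²g/∂x∂y is 0, so the Hessian at any point is diag(g_xx, g_yy) = diag(6(2x + 3), 12(-3y^2 + 2y + 14)).
At (0, 2): H = diag(18, 72).
Both eigenvalues are positive, so H is positive definite: a local minimum.

local minimum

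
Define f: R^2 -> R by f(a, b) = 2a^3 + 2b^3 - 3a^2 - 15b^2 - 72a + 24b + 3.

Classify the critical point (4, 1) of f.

saddle point

The mixed partial ∂²f/∂a∂b is 0, so the Hessian at any point is diag(f_aa, f_bb) = diag(6(2a - 1), 6(2b - 5)).
At (4, 1): H = diag(42, -18).
The eigenvalues have opposite signs, so H is indefinite: a saddle point.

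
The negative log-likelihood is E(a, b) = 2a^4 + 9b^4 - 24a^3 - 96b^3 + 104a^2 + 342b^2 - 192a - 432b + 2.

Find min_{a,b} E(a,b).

E(a,b) separates as P(a) + Q(b) + 2, so its minimum is min P + min Q + 2.
P'(a) = 8(a - 4)(a - 3)(a - 2) vanishes at a ∈ {2, 3, 4}; Q'(b) = 36(b - 4)(b - 3)(b - 1) vanishes at b ∈ {1, 3, 4}.
Local minima of P (where P''>0): P(2)=-128, P(4)=-128. Local minima of Q: Q(1)=-177, Q(4)=-96.
So the global minimum of E is P(2) + Q(1) + 2 = -128 − 177 + 2 = -303, attained at (2, 1).

-303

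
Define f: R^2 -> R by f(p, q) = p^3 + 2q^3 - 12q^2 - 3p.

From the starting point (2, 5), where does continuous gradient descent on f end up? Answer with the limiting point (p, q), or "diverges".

f is separable, so gradient descent decouples: p follows -∂f/∂p, q follows -∂f/∂q.
∂f/∂p = 3(p - 1)(p + 1); at p=2 this is 9, so p decreases.
∂f/∂q = 6q(q - 4); at q=5 this is 30, so q decreases.
p converges to its nearest critical value 1 (a local min of the p-part); q converges to 4. The iterate converges to (1, 4).

(1, 4)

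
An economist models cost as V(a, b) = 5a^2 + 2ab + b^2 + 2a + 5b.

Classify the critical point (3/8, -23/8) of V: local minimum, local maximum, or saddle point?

local minimum

The Hessian of V is constant: H = [[10, 2], [2, 2]].
det(H) = 10·2 − 2² = 16.
det(H) > 0 and tr(H) = 12 > 0, so H is positive definite and the point is a local minimum.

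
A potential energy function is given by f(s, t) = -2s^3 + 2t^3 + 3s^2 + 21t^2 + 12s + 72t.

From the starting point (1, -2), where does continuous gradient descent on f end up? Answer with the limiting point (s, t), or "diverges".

f is separable, so gradient descent decouples: s follows -∂f/∂s, t follows -∂f/∂t.
∂f/∂s = -6(s - 2)(s + 1); at s=1 this is 12, so s decreases.
∂f/∂t = 6(t + 3)(t + 4); at t=-2 this is 12, so t decreases.
s converges to its nearest critical value -1 (a local min of the s-part); t converges to -3. The iterate converges to (-1, -3).

(-1, -3)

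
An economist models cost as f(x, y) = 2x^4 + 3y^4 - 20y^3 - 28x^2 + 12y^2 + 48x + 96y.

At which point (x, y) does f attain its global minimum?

(-3, -1)

f(x,y) separates as P(x) + Q(y), so its minimum is min P + min Q.
P'(x) = 8(x - 2)(x - 1)(x + 3) vanishes at x ∈ {-3, 1, 2}; Q'(y) = 12(y - 4)(y - 2)(y + 1) vanishes at y ∈ {-1, 2, 4}.
Local minima of P (where P''>0): P(-3)=-234, P(2)=16. Local minima of Q: Q(-1)=-61, Q(4)=64.
So the global minimum of f is P(-3) + Q(-1) = -234 − 61 = -295, attained at (-3, -1).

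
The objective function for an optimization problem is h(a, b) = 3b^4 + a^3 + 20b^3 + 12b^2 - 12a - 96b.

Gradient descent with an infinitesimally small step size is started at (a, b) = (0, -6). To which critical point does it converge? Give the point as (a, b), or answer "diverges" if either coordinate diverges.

(2, -4)

h is separable, so gradient descent decouples: a follows -∂h/∂a, b follows -∂h/∂b.
∂h/∂a = 3(a - 2)(a + 2); at a=0 this is -12, so a increases.
∂h/∂b = 12(b - 1)(b + 2)(b + 4); at b=-6 this is -672, so b increases.
a converges to its nearest critical value 2 (a local min of the a-part); b converges to -4. The iterate converges to (2, -4).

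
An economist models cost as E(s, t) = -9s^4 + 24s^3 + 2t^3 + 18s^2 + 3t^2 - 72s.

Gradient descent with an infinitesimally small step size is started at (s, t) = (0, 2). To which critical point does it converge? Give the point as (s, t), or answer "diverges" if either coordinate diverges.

E is separable, so gradient descent decouples: s follows -∂E/∂s, t follows -∂E/∂t.
∂E/∂s = -36(s - 2)(s - 1)(s + 1); at s=0 this is -72, so s increases.
∂E/∂t = 6t(t + 1); at t=2 this is 36, so t decreases.
s converges to its nearest critical value 1 (a local min of the s-part); t converges to 0. The iterate converges to (1, 0).

(1, 0)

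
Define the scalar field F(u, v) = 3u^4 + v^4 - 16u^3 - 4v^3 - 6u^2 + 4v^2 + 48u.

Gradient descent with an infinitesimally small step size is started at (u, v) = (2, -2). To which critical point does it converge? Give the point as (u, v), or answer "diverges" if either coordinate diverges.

(4, 0)

F is separable, so gradient descent decouples: u follows -∂F/∂u, v follows -∂F/∂v.
∂F/∂u = 12(u - 4)(u - 1)(u + 1); at u=2 this is -72, so u increases.
∂F/∂v = 4v(v - 2)(v - 1); at v=-2 this is -96, so v increases.
u converges to its nearest critical value 4 (a local min of the u-part); v converges to 0. The iterate converges to (4, 0).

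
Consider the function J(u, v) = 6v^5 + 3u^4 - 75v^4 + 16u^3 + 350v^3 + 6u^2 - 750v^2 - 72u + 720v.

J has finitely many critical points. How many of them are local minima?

4

J separates as a function of u plus a function of v, so ∇J=0 decouples.
∂J/∂u = 12(u - 1)(u + 2)(u + 3) = 0 at u ∈ {-3, -2, 1}; ∂J/∂v = 30(v - 4)(v - 3)(v - 2)(v - 1) = 0 at v ∈ {1, 2, 3, 4}.
The Hessian is diagonal: diag(J_uu, J_vv). Second derivatives: J_uu(-3)=48, J_uu(-2)=-36, J_uu(1)=144; J_vv(1)=-180, J_vv(2)=60, J_vv(3)=-60, J_vv(4)=180.
Local minima occur where both diagonal entries positive: (-3, 2), (-3, 4), (1, 2), (1, 4). Count: 4.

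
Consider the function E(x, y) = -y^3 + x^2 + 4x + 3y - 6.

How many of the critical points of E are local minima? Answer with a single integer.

E separates as a function of x plus a function of y, so ∇E=0 decouples.
∂E/∂x = 2(x + 2) = 0 at x ∈ {-2}; ∂E/∂y = -3(y - 1)(y + 1) = 0 at y ∈ {-1, 1}.
The Hessian is diagonal: diag(E_xx, E_yy). Second derivatives: E_xx(-2)=2; E_yy(-1)=6, E_yy(1)=-6.
Local minima occur where both diagonal entries positive: (-2, -1). Count: 1.

1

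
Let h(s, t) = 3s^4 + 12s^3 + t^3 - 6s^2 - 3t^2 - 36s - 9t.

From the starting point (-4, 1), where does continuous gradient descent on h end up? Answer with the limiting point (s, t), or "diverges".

(-3, 3)

h is separable, so gradient descent decouples: s follows -∂h/∂s, t follows -∂h/∂t.
∂h/∂s = 12(s - 1)(s + 1)(s + 3); at s=-4 this is -180, so s increases.
∂h/∂t = 3(t - 3)(t + 1); at t=1 this is -12, so t increases.
s converges to its nearest critical value -3 (a local min of the s-part); t converges to 3. The iterate converges to (-3, 3).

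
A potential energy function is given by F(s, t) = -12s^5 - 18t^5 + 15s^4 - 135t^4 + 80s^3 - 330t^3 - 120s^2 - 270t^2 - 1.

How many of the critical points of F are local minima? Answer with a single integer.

F separates as a function of s plus a function of t, so ∇F=0 decouples.
∂F/∂s = -60s(s - 2)(s - 1)(s + 2) = 0 at s ∈ {-2, 0, 1, 2}; ∂F/∂t = -90t(t + 1)(t + 2)(t + 3) = 0 at t ∈ {-3, -2, -1, 0}.
The Hessian is diagonal: diag(F_ss, F_tt). Second derivatives: F_ss(-2)=1440, F_ss(0)=-240, F_ss(1)=180, F_ss(2)=-480; F_tt(-3)=540, F_tt(-2)=-180, F_tt(-1)=180, F_tt(0)=-540.
Local minima occur where both diagonal entries positive: (-2, -3), (-2, -1), (1, -3), (1, -1). Count: 4.

4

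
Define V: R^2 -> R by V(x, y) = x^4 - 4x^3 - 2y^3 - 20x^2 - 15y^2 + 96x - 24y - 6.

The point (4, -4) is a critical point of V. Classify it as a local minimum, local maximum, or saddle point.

local minimum

The mixed partial ∂²V/∂x∂y is 0, so the Hessian at any point is diag(V_xx, V_yy) = diag(4(3x^2 - 6x - 10), -6(2y + 5)).
At (4, -4): H = diag(56, 18).
Both eigenvalues are positive, so H is positive definite: a local minimum.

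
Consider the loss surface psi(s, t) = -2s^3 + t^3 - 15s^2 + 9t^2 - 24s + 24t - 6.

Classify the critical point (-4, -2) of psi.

local minimum

The mixed partial ∂²psi/∂s∂t is 0, so the Hessian at any point is diag(psi_ss, psi_tt) = diag(-6(2s + 5), 6(t + 3)).
At (-4, -2): H = diag(18, 6).
Both eigenvalues are positive, so H is positive definite: a local minimum.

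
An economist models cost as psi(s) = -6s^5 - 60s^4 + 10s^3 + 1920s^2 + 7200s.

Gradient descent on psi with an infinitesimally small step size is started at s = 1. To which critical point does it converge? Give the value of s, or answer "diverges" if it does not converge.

-3

psi'(s) = -30(s - 4)(s + 3)(s + 4)(s + 5), so psi'(1) = 10800.
Gradient descent moves in the -psi' direction, i.e. s is decreasing.
The nearest critical point in that direction is s = -3, where psi'' = 420 > 0 (a local minimum). The iterate converges there.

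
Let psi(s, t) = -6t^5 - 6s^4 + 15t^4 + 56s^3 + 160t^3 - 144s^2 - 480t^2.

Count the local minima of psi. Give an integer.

2

psi separates as a function of s plus a function of t, so ∇psi=0 decouples.
∂psi/∂s = -24s(s - 4)(s - 3) = 0 at s ∈ {0, 3, 4}; ∂psi/∂t = -30t(t - 4)(t - 2)(t + 4) = 0 at t ∈ {-4, 0, 2, 4}.
The Hessian is diagonal: diag(psi_ss, psi_tt). Second derivatives: psi_ss(0)=-288, psi_ss(3)=72, psi_ss(4)=-96; psi_tt(-4)=5760, psi_tt(0)=-960, psi_tt(2)=720, psi_tt(4)=-1920.
Local minima occur where both diagonal entries positive: (3, -4), (3, 2). Count: 2.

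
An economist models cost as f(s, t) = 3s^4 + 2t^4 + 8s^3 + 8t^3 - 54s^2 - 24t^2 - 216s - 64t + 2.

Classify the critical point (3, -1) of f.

saddle point

The mixed partial ∂²f/∂s∂t is 0, so the Hessian at any point is diag(f_ss, f_tt) = diag(12(3s^2 + 4s - 9), 24(t^2 + 2t - 2)).
At (3, -1): H = diag(360, -72).
The eigenvalues have opposite signs, so H is indefinite: a saddle point.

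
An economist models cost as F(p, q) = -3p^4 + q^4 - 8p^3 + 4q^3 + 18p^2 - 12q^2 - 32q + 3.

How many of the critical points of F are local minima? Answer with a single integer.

F separates as a function of p plus a function of q, so ∇F=0 decouples.
∂F/∂p = -12p(p - 1)(p + 3) = 0 at p ∈ {-3, 0, 1}; ∂F/∂q = 4(q - 2)(q + 1)(q + 4) = 0 at q ∈ {-4, -1, 2}.
The Hessian is diagonal: diag(F_pp, F_qq). Second derivatives: F_pp(-3)=-144, F_pp(0)=36, F_pp(1)=-48; F_qq(-4)=72, F_qq(-1)=-36, F_qq(2)=72.
Local minima occur where both diagonal entries positive: (0, -4), (0, 2). Count: 2.

2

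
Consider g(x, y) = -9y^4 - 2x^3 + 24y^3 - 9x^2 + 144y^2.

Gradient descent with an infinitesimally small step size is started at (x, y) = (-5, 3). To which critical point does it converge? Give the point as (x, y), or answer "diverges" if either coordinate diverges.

g is separable, so gradient descent decouples: x follows -∂g/∂x, y follows -∂g/∂y.
∂g/∂x = -6x(x + 3); at x=-5 this is -60, so x increases.
∂g/∂y = -36y(y - 4)(y + 2); at y=3 this is 540, so y decreases.
x converges to its nearest critical value -3 (a local min of the x-part); y converges to 0. The iterate converges to (-3, 0).

(-3, 0)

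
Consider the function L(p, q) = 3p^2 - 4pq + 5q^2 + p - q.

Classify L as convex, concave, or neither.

L is quadratic, so its Hessian is the constant matrix H = [[6, -4], [-4, 10]].
det(H) = 44, tr(H) = 16.
det(H) > 0 and tr(H) > 0, so H is positive definite everywhere: convex.

convex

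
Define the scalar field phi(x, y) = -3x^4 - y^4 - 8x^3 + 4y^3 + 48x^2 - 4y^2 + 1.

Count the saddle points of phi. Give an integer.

4

phi separates as a function of x plus a function of y, so ∇phi=0 decouples.
∂phi/∂x = -12x(x - 2)(x + 4) = 0 at x ∈ {-4, 0, 2}; ∂phi/∂y = -4y(y - 2)(y - 1) = 0 at y ∈ {0, 1, 2}.
The Hessian is diagonal: diag(phi_xx, phi_yy). Second derivatives: phi_xx(-4)=-288, phi_xx(0)=96, phi_xx(2)=-144; phi_yy(0)=-8, phi_yy(1)=4, phi_yy(2)=-8.
Saddle points occur where the two diagonal entries have opposite signs: (-4, 1), (0, 0), (0, 2), (2, 1). Count: 4.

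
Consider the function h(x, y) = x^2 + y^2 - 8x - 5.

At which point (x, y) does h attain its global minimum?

(4, 0)

h(x,y) separates as P(x) + Q(y) − 5, so its minimum is min P + min Q − 5.
P'(x) = 2x - 8 vanishes at x ∈ {4}; Q'(y) = 2y vanishes at y ∈ {0}.
Local minima of P (where P''>0): P(4)=-16. Local minima of Q: Q(0)=0.
So the global minimum of h is P(4) + Q(0) − 5 = -16 + 0 − 5 = -21, attained at (4, 0).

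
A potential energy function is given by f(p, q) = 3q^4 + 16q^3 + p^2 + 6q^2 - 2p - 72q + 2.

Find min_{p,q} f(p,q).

f(p,q) separates as A(p) + B(q) + 2, so its minimum is min A + min B + 2.
A'(p) = 2p - 2 vanishes at p ∈ {1}; B'(q) = 12(q - 1)(q + 2)(q + 3) vanishes at q ∈ {-3, -2, 1}.
Local minima of A (where A''>0): A(1)=-1. Local minima of B: B(-3)=81, B(1)=-47.
So the global minimum of f is A(1) + B(1) + 2 = -1 − 47 + 2 = -46, attained at (1, 1).

-46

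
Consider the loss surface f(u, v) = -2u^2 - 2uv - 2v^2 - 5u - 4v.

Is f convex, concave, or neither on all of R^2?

f is quadratic, so its Hessian is the constant matrix H = [[-4, -2], [-2, -4]].
det(H) = 12, tr(H) = -8.
det(H) > 0 and tr(H) < 0, so H is negative definite everywhere: concave.

concave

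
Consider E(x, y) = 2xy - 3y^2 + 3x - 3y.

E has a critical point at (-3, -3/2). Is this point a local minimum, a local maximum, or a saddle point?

The Hessian of E is constant: H = [[0, 2], [2, -6]].
det(H) = 0·(-6) − 2² = -4.
Since det(H) < 0, H is indefinite and the critical point is a saddle point.

saddle point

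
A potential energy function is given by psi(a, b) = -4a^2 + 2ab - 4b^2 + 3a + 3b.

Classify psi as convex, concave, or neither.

psi is quadratic, so its Hessian is the constant matrix H = [[-8, 2], [2, -8]].
det(H) = 60, tr(H) = -16.
det(H) > 0 and tr(H) < 0, so H is negative definite everywhere: concave.

concave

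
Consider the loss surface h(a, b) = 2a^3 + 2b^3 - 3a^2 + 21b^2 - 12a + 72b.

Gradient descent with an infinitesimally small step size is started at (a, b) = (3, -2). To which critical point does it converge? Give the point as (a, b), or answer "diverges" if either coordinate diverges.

(2, -3)

h is separable, so gradient descent decouples: a follows -∂h/∂a, b follows -∂h/∂b.
∂h/∂a = 6(a - 2)(a + 1); at a=3 this is 24, so a decreases.
∂h/∂b = 6(b + 3)(b + 4); at b=-2 this is 12, so b decreases.
a converges to its nearest critical value 2 (a local min of the a-part); b converges to -3. The iterate converges to (2, -3).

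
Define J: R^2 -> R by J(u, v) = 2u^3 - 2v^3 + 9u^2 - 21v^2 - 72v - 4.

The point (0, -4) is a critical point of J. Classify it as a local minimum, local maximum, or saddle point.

The mixed partial ∂²J/∂u∂v is 0, so the Hessian at any point is diag(J_uu, J_vv) = diag(6(2u + 3), -6(2v + 7)).
At (0, -4): H = diag(18, 6).
Both eigenvalues are positive, so H is positive definite: a local minimum.

local minimum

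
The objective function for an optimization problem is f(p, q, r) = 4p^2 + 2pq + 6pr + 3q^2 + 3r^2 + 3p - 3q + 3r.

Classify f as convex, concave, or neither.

convex

f is quadratic, so its Hessian is the constant matrix H = [[8, 2, 6], [2, 6, 0], [6, 0, 6]].
Leading principal minors: 8, 44, 48.
All positive ⇒ H ≻ 0 ⇒ convex.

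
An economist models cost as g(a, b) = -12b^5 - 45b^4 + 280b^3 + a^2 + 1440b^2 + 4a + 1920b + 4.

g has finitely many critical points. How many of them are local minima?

g separates as a function of a plus a function of b, so ∇g=0 decouples.
∂g/∂a = 2(a + 2) = 0 at a ∈ {-2}; ∂g/∂b = -60(b - 4)(b + 1)(b + 2)(b + 4) = 0 at b ∈ {-4, -2, -1, 4}.
The Hessian is diagonal: diag(g_aa, g_bb). Second derivatives: g_aa(-2)=2; g_bb(-4)=2880, g_bb(-2)=-720, g_bb(-1)=900, g_bb(4)=-14400.
Local minima occur where both diagonal entries positive: (-2, -4), (-2, -1). Count: 2.

2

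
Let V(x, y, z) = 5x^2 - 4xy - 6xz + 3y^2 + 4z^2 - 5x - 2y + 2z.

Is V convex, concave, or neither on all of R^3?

convex

V is quadratic, so its Hessian is the constant matrix H = [[10, -4, -6], [-4, 6, 0], [-6, 0, 8]].
Leading principal minors: 10, 44, 136.
All positive ⇒ H ≻ 0 ⇒ convex.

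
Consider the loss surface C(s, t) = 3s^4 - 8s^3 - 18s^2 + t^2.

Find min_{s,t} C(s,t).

-135

C(s,t) separates as P(s) + Q(t), so its minimum is min P + min Q.
P'(s) = 12s(s - 3)(s + 1) vanishes at s ∈ {-1, 0, 3}; Q'(t) = 2t vanishes at t ∈ {0}.
Local minima of P (where P''>0): P(-1)=-7, P(3)=-135. Local minima of Q: Q(0)=0.
So the global minimum of C is P(3) + Q(0) = -135 + 0 = -135, attained at (3, 0).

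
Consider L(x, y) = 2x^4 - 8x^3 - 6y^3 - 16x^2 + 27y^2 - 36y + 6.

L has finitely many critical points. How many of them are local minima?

2

L separates as a function of x plus a function of y, so ∇L=0 decouples.
∂L/∂x = 8x(x - 4)(x + 1) = 0 at x ∈ {-1, 0, 4}; ∂L/∂y = -18(y - 2)(y - 1) = 0 at y ∈ {1, 2}.
The Hessian is diagonal: diag(L_xx, L_yy). Second derivatives: L_xx(-1)=40, L_xx(0)=-32, L_xx(4)=160; L_yy(1)=18, L_yy(2)=-18.
Local minima occur where both diagonal entries positive: (-1, 1), (4, 1). Count: 2.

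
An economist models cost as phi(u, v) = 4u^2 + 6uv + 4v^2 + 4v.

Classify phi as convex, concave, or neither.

convex

phi is quadratic, so its Hessian is the constant matrix H = [[8, 6], [6, 8]].
det(H) = 28, tr(H) = 16.
det(H) > 0 and tr(H) > 0, so H is positive definite everywhere: convex.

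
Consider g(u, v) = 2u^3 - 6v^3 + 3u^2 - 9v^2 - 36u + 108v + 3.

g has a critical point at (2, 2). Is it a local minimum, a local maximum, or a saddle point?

The mixed partial ∂²g/∂u∂v is 0, so the Hessian at any point is diag(g_uu, g_vv) = diag(6(2u + 1), -18(2v + 1)).
At (2, 2): H = diag(30, -90).
The eigenvalues have opposite signs, so H is indefinite: a saddle point.

saddle point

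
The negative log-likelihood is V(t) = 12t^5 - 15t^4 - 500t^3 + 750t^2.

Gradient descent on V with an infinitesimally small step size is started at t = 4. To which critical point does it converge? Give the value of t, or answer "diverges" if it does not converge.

5

V'(t) = 60t(t - 5)(t - 1)(t + 5), so V'(4) = -6480.
Gradient descent moves in the -V' direction, i.e. t is increasing.
The nearest critical point in that direction is t = 5, where V'' = 12000 > 0 (a local minimum). The iterate converges there.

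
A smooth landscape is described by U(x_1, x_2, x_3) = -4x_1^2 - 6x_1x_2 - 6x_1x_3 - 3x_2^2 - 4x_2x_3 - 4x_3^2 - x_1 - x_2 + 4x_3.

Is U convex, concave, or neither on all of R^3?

U is quadratic, so its Hessian is the constant matrix H = [[-8, -6, -6], [-6, -6, -4], [-6, -4, -8]].
Leading principal minors: -8, 12, -40.
Signs alternate −, +, − ⇒ H ≺ 0 ⇒ concave.

concave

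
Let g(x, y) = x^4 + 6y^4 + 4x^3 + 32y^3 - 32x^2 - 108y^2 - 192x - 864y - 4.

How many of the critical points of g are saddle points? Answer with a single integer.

g separates as a function of x plus a function of y, so ∇g=0 decouples.
∂g/∂x = 4(x - 4)(x + 3)(x + 4) = 0 at x ∈ {-4, -3, 4}; ∂g/∂y = 24(y - 3)(y + 3)(y + 4) = 0 at y ∈ {-4, -3, 3}.
The Hessian is diagonal: diag(g_xx, g_yy). Second derivatives: g_xx(-4)=32, g_xx(-3)=-28, g_xx(4)=224; g_yy(-4)=168, g_yy(-3)=-144, g_yy(3)=1008.
Saddle points occur where the two diagonal entries have opposite signs: (-4, -3), (-3, -4), (-3, 3), (4, -3). Count: 4.

4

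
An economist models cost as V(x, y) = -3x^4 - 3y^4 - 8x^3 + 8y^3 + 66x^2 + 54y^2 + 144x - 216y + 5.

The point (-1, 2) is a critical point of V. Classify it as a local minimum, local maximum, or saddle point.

The mixed partial ∂²V/∂x∂y is 0, so the Hessian at any point is diag(V_xx, V_yy) = diag(12(-3x^2 - 4x + 11), 12(-3y^2 + 4y + 9)).
At (-1, 2): H = diag(144, 60).
Both eigenvalues are positive, so H is positive definite: a local minimum.

local minimum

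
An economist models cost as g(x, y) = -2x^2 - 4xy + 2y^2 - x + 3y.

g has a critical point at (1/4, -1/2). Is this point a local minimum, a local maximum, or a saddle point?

saddle point

The Hessian of g is constant: H = [[-4, -4], [-4, 4]].
det(H) = (-4)·4 − (-4)² = -32.
Since det(H) < 0, H is indefinite and the critical point is a saddle point.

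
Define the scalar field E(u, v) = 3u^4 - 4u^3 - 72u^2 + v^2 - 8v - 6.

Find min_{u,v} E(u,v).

-662

E(u,v) separates as P(u) + Q(v) − 6, so its minimum is min P + min Q − 6.
P'(u) = 12u(u - 4)(u + 3) vanishes at u ∈ {-3, 0, 4}; Q'(v) = 2v - 8 vanishes at v ∈ {4}.
Local minima of P (where P''>0): P(-3)=-297, P(4)=-640. Local minima of Q: Q(4)=-16.
So the global minimum of E is P(4) + Q(4) − 6 = -640 − 16 − 6 = -662, attained at (4, 4).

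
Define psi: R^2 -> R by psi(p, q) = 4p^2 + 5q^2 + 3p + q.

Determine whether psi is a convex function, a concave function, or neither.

psi is quadratic, so its Hessian is the constant matrix H = [[8, 0], [0, 10]].
det(H) = 80, tr(H) = 18.
det(H) > 0 and tr(H) > 0, so H is positive definite everywhere: convex.

convex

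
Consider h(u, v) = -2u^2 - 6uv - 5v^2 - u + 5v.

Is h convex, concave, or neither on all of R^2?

h is quadratic, so its Hessian is the constant matrix H = [[-4, -6], [-6, -10]].
det(H) = 4, tr(H) = -14.
det(H) > 0 and tr(H) < 0, so H is negative definite everywhere: concave.

concave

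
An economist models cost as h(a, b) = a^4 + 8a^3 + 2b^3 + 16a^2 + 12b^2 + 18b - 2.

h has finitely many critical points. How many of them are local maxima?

h separates as a function of a plus a function of b, so ∇h=0 decouples.
∂h/∂a = 4a(a + 2)(a + 4) = 0 at a ∈ {-4, -2, 0}; ∂h/∂b = 6(b + 1)(b + 3) = 0 at b ∈ {-3, -1}.
The Hessian is diagonal: diag(h_aa, h_bb). Second derivatives: h_aa(-4)=32, h_aa(-2)=-16, h_aa(0)=32; h_bb(-3)=-12, h_bb(-1)=12.
Local maxima occur where both diagonal entries negative: (-2, -3). Count: 1.

1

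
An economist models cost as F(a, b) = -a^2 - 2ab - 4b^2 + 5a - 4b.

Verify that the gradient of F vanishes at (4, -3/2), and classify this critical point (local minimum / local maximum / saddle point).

∇F = (-2a - 2b + 5, -2a - 8b - 4); substituting (4, -3/2) gives ∇F = (0, 0), so (4, -3/2) is indeed a critical point.
The Hessian of F is constant: H = [[-2, -2], [-2, -8]].
det(H) = (-2)·(-8) − (-2)² = 12.
det(H) > 0 and tr(H) = -10 < 0, so H is negative definite and the point is a local maximum.

local maximum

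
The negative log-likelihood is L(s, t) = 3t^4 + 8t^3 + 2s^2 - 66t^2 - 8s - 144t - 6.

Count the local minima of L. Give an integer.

L separates as a function of s plus a function of t, so ∇L=0 decouples.
∂L/∂s = 4(s - 2) = 0 at s ∈ {2}; ∂L/∂t = 12(t - 3)(t + 1)(t + 4) = 0 at t ∈ {-4, -1, 3}.
The Hessian is diagonal: diag(L_ss, L_tt). Second derivatives: L_ss(2)=4; L_tt(-4)=252, L_tt(-1)=-144, L_tt(3)=336.
Local minima occur where both diagonal entries positive: (2, -4), (2, 3). Count: 2.

2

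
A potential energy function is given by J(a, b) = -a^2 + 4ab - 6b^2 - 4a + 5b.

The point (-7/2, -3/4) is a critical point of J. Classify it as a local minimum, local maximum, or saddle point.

The Hessian of J is constant: H = [[-2, 4], [4, -12]].
det(H) = (-2)·(-12) − 4² = 8.
det(H) > 0 and tr(H) = -14 < 0, so H is negative definite and the point is a local maximum.

local maximum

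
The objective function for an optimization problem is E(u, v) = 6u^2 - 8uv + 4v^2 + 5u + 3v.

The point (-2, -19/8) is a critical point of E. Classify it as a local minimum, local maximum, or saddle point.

The Hessian of E is constant: H = [[12, -8], [-8, 8]].
det(H) = 12·8 − (-8)² = 32.
det(H) > 0 and tr(H) = 20 > 0, so H is positive definite and the point is a local minimum.

local minimum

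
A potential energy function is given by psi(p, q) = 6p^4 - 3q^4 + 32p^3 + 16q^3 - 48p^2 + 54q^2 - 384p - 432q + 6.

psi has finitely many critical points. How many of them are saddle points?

5

psi separates as a function of p plus a function of q, so ∇psi=0 decouples.
∂psi/∂p = 24(p - 2)(p + 2)(p + 4) = 0 at p ∈ {-4, -2, 2}; ∂psi/∂q = -12(q - 4)(q - 3)(q + 3) = 0 at q ∈ {-3, 3, 4}.
The Hessian is diagonal: diag(psi_pp, psi_qq). Second derivatives: psi_pp(-4)=288, psi_pp(-2)=-192, psi_pp(2)=576; psi_qq(-3)=-504, psi_qq(3)=72, psi_qq(4)=-84.
Saddle points occur where the two diagonal entries have opposite signs: (-4, -3), (-4, 4), (-2, 3), (2, -3), (2, 4). Count: 5.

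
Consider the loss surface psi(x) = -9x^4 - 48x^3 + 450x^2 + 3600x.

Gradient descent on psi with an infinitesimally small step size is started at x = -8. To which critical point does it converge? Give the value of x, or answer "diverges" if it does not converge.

psi'(x) = -36(x - 5)(x + 4)(x + 5), so psi'(-8) = 5616.
Gradient descent moves in the -psi' direction, i.e. x is decreasing.
There is no critical point below x=-8, and psi' keeps the same sign, so the iterate runs off to −∞.

diverges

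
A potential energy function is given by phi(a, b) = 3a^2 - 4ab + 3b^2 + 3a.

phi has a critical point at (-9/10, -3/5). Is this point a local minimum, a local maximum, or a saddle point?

The Hessian of phi is constant: H = [[6, -4], [-4, 6]].
det(H) = 6·6 − (-4)² = 20.
det(H) > 0 and tr(H) = 12 > 0, so H is positive definite and the point is a local minimum.

local minimum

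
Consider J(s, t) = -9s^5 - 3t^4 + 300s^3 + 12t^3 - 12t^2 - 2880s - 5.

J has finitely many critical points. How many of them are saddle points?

6

J separates as a function of s plus a function of t, so ∇J=0 decouples.
∂J/∂s = -45(s - 4)(s - 2)(s + 2)(s + 4) = 0 at s ∈ {-4, -2, 2, 4}; ∂J/∂t = -12t(t - 2)(t - 1) = 0 at t ∈ {0, 1, 2}.
The Hessian is diagonal: diag(J_ss, J_tt). Second derivatives: J_ss(-4)=4320, J_ss(-2)=-2160, J_ss(2)=2160, J_ss(4)=-4320; J_tt(0)=-24, J_tt(1)=12, J_tt(2)=-24.
Saddle points occur where the two diagonal entries have opposite signs: (-4, 0), (-4, 2), (-2, 1), (2, 0), (2, 2), (4, 1). Count: 6.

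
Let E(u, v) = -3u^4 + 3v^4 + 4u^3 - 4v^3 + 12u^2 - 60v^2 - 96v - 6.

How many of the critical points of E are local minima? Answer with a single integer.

E separates as a function of u plus a function of v, so ∇E=0 decouples.
∂E/∂u = -12u(u - 2)(u + 1) = 0 at u ∈ {-1, 0, 2}; ∂E/∂v = 12(v - 4)(v + 1)(v + 2) = 0 at v ∈ {-2, -1, 4}.
The Hessian is diagonal: diag(E_uu, E_vv). Second derivatives: E_uu(-1)=-36, E_uu(0)=24, E_uu(2)=-72; E_vv(-2)=72, E_vv(-1)=-60, E_vv(4)=360.
Local minima occur where both diagonal entries positive: (0, -2), (0, 4). Count: 2.

2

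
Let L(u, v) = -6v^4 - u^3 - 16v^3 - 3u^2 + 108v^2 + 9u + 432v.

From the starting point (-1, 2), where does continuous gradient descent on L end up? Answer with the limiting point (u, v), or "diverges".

(-3, -2)

L is separable, so gradient descent decouples: u follows -∂L/∂u, v follows -∂L/∂v.
∂L/∂u = -3(u - 1)(u + 3); at u=-1 this is 12, so u decreases.
∂L/∂v = -24(v - 3)(v + 2)(v + 3); at v=2 this is 480, so v decreases.
u converges to its nearest critical value -3 (a local min of the u-part); v converges to -2. The iterate converges to (-3, -2).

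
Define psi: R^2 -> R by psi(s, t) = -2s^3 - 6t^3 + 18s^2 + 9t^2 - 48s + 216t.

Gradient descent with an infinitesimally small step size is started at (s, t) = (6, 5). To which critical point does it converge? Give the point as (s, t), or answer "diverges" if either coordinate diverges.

diverges

psi is separable, so gradient descent decouples: s follows -∂psi/∂s, t follows -∂psi/∂t.
∂psi/∂s = -6(s - 4)(s - 2); at s=6 this is -48, so s increases.
∂psi/∂t = -18(t - 4)(t + 3); at t=5 this is -144, so t increases.
The s-coordinate has no critical point in that direction and runs off to infinity.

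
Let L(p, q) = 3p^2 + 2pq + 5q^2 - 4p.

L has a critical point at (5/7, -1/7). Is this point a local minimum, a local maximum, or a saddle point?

local minimum

The Hessian of L is constant: H = [[6, 2], [2, 10]].
det(H) = 6·10 − 2² = 56.
det(H) > 0 and tr(H) = 16 > 0, so H is positive definite and the point is a local minimum.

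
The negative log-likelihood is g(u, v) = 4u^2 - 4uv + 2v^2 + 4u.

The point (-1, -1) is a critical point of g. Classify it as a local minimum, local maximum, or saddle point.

local minimum

The Hessian of g is constant: H = [[8, -4], [-4, 4]].
det(H) = 8·4 − (-4)² = 16.
det(H) > 0 and tr(H) = 12 > 0, so H is positive definite and the point is a local minimum.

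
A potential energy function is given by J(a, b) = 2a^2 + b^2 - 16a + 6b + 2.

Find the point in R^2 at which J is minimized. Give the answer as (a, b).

(4, -3)

J(a,b) separates as P(a) + Q(b) + 2, so its minimum is min P + min Q + 2.
P'(a) = 4a - 16 vanishes at a ∈ {4}; Q'(b) = 2b + 6 vanishes at b ∈ {-3}.
Local minima of P (where P''>0): P(4)=-32. Local minima of Q: Q(-3)=-9.
So the global minimum of J is P(4) + Q(-3) + 2 = -32 − 9 + 2 = -39, attained at (4, -3).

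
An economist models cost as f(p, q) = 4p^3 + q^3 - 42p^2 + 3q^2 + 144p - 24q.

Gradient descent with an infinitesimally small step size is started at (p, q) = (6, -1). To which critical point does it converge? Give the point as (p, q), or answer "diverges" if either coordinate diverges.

(4, 2)

f is separable, so gradient descent decouples: p follows -∂f/∂p, q follows -∂f/∂q.
∂f/∂p = 12(p - 4)(p - 3); at p=6 this is 72, so p decreases.
∂f/∂q = 3(q - 2)(q + 4); at q=-1 this is -27, so q increases.
p converges to its nearest critical value 4 (a local min of the p-part); q converges to 2. The iterate converges to (4, 2).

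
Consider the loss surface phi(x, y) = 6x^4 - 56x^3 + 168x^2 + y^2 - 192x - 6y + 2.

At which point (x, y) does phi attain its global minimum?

(4, 3)

phi(x,y) separates as P(x) + Q(y) + 2, so its minimum is min P + min Q + 2.
P'(x) = 24(x - 4)(x - 2)(x - 1) vanishes at x ∈ {1, 2, 4}; Q'(y) = 2y - 6 vanishes at y ∈ {3}.
Local minima of P (where P''>0): P(1)=-74, P(4)=-128. Local minima of Q: Q(3)=-9.
So the global minimum of phi is P(4) + Q(3) + 2 = -128 − 9 + 2 = -135, attained at (4, 3).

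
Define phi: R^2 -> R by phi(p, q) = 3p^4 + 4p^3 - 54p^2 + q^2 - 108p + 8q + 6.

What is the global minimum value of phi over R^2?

-469

phi(p,q) separates as A(p) + B(q) + 6, so its minimum is min A + min B + 6.
A'(p) = 12(p - 3)(p + 1)(p + 3) vanishes at p ∈ {-3, -1, 3}; B'(q) = 2q + 8 vanishes at q ∈ {-4}.
Local minima of A (where A''>0): A(-3)=-27, A(3)=-459. Local minima of B: B(-4)=-16.
So the global minimum of phi is A(3) + B(-4) + 6 = -459 − 16 + 6 = -469, attained at (3, -4).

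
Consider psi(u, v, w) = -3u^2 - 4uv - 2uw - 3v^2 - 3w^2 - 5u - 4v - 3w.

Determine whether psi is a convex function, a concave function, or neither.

concave

psi is quadratic, so its Hessian is the constant matrix H = [[-6, -4, -2], [-4, -6, 0], [-2, 0, -6]].
Leading principal minors: -6, 20, -96.
Signs alternate −, +, − ⇒ H ≺ 0 ⇒ concave.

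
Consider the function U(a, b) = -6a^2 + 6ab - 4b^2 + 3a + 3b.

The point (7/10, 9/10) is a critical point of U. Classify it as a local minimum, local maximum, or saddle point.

local maximum

The Hessian of U is constant: H = [[-12, 6], [6, -8]].
det(H) = (-12)·(-8) − 6² = 60.
det(H) > 0 and tr(H) = -20 < 0, so H is negative definite and the point is a local maximum.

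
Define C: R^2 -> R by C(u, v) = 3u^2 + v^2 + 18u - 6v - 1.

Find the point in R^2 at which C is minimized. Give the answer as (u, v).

(-3, 3)

C(u,v) separates as P(u) + Q(v) − 1, so its minimum is min P + min Q − 1.
P'(u) = 6u + 18 vanishes at u ∈ {-3}; Q'(v) = 2v - 6 vanishes at v ∈ {3}.
Local minima of P (where P''>0): P(-3)=-27. Local minima of Q: Q(3)=-9.
So the global minimum of C is P(-3) + Q(3) − 1 = -27 − 9 − 1 = -37, attained at (-3, 3).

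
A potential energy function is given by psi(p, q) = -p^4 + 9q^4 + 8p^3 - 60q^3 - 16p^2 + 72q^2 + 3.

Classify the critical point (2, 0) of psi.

local minimum

The mixed partial ∂²psi/∂p∂q is 0, so the Hessian at any point is diag(psi_pp, psi_qq) = diag(4(-3p^2 + 12p - 8), 36(3q^2 - 10q + 4)).
At (2, 0): H = diag(16, 144).
Both eigenvalues are positive, so H is positive definite: a local minimum.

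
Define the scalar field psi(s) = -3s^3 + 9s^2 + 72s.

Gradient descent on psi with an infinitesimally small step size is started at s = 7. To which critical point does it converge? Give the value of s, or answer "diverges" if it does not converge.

psi'(s) = -9(s - 4)(s + 2), so psi'(7) = -243.
Gradient descent moves in the -psi' direction, i.e. s is increasing.
There is no critical point above s=7, and psi' keeps the same sign, so the iterate runs off to +∞.

diverges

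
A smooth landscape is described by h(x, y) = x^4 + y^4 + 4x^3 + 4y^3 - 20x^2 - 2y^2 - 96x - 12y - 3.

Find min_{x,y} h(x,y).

-291

h(x,y) separates as P(x) + Q(y) − 3, so its minimum is min P + min Q − 3.
P'(x) = 4(x - 3)(x + 2)(x + 4) vanishes at x ∈ {-4, -2, 3}; Q'(y) = 4(y - 1)(y + 1)(y + 3) vanishes at y ∈ {-3, -1, 1}.
Local minima of P (where P''>0): P(-4)=64, P(3)=-279. Local minima of Q: Q(-3)=-9, Q(1)=-9.
So the global minimum of h is P(3) + Q(-3) − 3 = -279 − 9 − 3 = -291, attained at (3, -3).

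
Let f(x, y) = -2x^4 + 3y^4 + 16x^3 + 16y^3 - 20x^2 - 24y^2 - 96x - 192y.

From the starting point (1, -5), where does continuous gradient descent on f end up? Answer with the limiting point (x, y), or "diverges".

f is separable, so gradient descent decouples: x follows -∂f/∂x, y follows -∂f/∂y.
∂f/∂x = -8(x - 4)(x - 3)(x + 1); at x=1 this is -96, so x increases.
∂f/∂y = 12(y - 2)(y + 2)(y + 4); at y=-5 this is -252, so y increases.
x converges to its nearest critical value 3 (a local min of the x-part); y converges to -4. The iterate converges to (3, -4).

(3, -4)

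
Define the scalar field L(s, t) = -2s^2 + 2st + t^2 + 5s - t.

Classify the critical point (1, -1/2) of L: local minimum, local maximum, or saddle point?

The Hessian of L is constant: H = [[-4, 2], [2, 2]].
det(H) = (-4)·2 − 2² = -12.
Since det(H) < 0, H is indefinite and the critical point is a saddle point.

saddle point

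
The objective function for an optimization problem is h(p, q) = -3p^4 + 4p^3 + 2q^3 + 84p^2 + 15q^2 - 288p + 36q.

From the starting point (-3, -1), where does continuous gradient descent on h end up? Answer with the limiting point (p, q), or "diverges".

(2, -2)

h is separable, so gradient descent decouples: p follows -∂h/∂p, q follows -∂h/∂q.
∂h/∂p = -12(p - 3)(p - 2)(p + 4); at p=-3 this is -360, so p increases.
∂h/∂q = 6(q + 2)(q + 3); at q=-1 this is 12, so q decreases.
p converges to its nearest critical value 2 (a local min of the p-part); q converges to -2. The iterate converges to (2, -2).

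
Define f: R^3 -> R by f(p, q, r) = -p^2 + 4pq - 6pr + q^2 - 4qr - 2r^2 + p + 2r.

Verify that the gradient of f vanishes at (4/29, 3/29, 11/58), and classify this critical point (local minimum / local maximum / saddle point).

saddle point

∇f = (-2p + 4q - 6r + 1, 4p + 2q - 4r, -6p - 4q - 4r + 2); substituting (4/29, 3/29, 11/58) gives ∇f = (0, 0, 0), so (4/29, 3/29, 11/58) is indeed a critical point.
The Hessian is constant: H = [[-2, 4, -6], [4, 2, -4], [-6, -4, -4]].
Leading principal minors: Δ₁ = -2, Δ₂ = -20, Δ₃ = 232.
The minors fit neither the all-positive nor the alternating-sign pattern, so H is indefinite: a saddle point.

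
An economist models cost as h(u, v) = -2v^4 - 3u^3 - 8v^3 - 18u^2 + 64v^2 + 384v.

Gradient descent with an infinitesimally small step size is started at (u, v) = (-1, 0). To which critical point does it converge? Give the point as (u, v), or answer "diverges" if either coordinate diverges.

h is separable, so gradient descent decouples: u follows -∂h/∂u, v follows -∂h/∂v.
∂h/∂u = -9u(u + 4); at u=-1 this is 27, so u decreases.
∂h/∂v = -8(v - 4)(v + 3)(v + 4); at v=0 this is 384, so v decreases.
u converges to its nearest critical value -4 (a local min of the u-part); v converges to -3. The iterate converges to (-4, -3).

(-4, -3)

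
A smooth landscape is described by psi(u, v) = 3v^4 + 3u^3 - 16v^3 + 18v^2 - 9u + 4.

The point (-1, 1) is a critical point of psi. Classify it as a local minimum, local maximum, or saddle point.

local maximum

The mixed partial ∂²psi/∂u∂v is 0, so the Hessian at any point is diag(psi_uu, psi_vv) = diag(18u, 12(3v^2 - 8v + 3)).
At (-1, 1): H = diag(-18, -24).
Both eigenvalues are negative, so H is negative definite: a local maximum.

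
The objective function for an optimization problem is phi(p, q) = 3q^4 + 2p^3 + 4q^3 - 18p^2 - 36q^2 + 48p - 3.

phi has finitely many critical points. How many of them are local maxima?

1

phi separates as a function of p plus a function of q, so ∇phi=0 decouples.
∂phi/∂p = 6(p - 4)(p - 2) = 0 at p ∈ {2, 4}; ∂phi/∂q = 12q(q - 2)(q + 3) = 0 at q ∈ {-3, 0, 2}.
The Hessian is diagonal: diag(phi_pp, phi_qq). Second derivatives: phi_pp(2)=-12, phi_pp(4)=12; phi_qq(-3)=180, phi_qq(0)=-72, phi_qq(2)=120.
Local maxima occur where both diagonal entries negative: (2, 0). Count: 1.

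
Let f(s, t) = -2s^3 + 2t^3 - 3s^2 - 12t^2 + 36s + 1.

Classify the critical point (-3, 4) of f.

local minimum

The mixed partial ∂²f/∂s∂t is 0, so the Hessian at any point is diag(f_ss, f_tt) = diag(-6(2s + 1), 12(t - 2)).
At (-3, 4): H = diag(30, 24).
Both eigenvalues are positive, so H is positive definite: a local minimum.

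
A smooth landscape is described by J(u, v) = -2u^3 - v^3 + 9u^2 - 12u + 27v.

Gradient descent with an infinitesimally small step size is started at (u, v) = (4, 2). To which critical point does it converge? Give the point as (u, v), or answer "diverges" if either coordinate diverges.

diverges

J is separable, so gradient descent decouples: u follows -∂J/∂u, v follows -∂J/∂v.
∂J/∂u = -6(u - 2)(u - 1); at u=4 this is -36, so u increases.
∂J/∂v = -3(v - 3)(v + 3); at v=2 this is 15, so v decreases.
The u-coordinate has no critical point in that direction and runs off to infinity.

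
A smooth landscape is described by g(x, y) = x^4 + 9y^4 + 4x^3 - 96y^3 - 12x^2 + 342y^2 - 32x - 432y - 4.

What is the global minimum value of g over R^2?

g(x,y) separates as P(x) + Q(y) − 4, so its minimum is min P + min Q − 4.
P'(x) = 4(x - 2)(x + 1)(x + 4) vanishes at x ∈ {-4, -1, 2}; Q'(y) = 36(y - 4)(y - 3)(y - 1) vanishes at y ∈ {1, 3, 4}.
Local minima of P (where P''>0): P(-4)=-64, P(2)=-64. Local minima of Q: Q(1)=-177, Q(4)=-96.
So the global minimum of g is P(-4) + Q(1) − 4 = -64 − 177 − 4 = -245, attained at (-4, 1).

-245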